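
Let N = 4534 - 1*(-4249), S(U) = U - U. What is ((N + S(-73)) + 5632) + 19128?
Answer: 33543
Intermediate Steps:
S(U) = 0
N = 8783 (N = 4534 + 4249 = 8783)
((N + S(-73)) + 5632) + 19128 = ((8783 + 0) + 5632) + 19128 = (8783 + 5632) + 19128 = 14415 + 19128 = 33543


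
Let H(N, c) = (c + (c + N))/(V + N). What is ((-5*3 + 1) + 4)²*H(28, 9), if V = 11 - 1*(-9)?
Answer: 575/6 ≈ 95.833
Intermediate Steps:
V = 20 (V = 11 + 9 = 20)
H(N, c) = (N + 2*c)/(20 + N) (H(N, c) = (c + (c + N))/(20 + N) = (c + (N + c))/(20 + N) = (N + 2*c)/(20 + N))
((-5*3 + 1) + 4)²*H(28, 9) = ((-5*3 + 1) + 4)²*((28 + 2*9)/(20 + 28)) = ((-15 + 1) + 4)²*((28 + 18)/48) = (-14 + 4)²*((1/48)*46) = (-10)²*(23/24) = 100*(23/24) = 575/6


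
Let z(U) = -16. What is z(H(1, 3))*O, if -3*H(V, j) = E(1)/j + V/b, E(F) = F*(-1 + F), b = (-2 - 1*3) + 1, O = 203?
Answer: -3248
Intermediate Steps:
b = -4 (b = (-2 - 3) + 1 = -5 + 1 = -4)
H(V, j) = V/12 (H(V, j) = -((1*(-1 + 1))/j + V/(-4))/3 = -((1*0)/j + V*(-1/4))/3 = -(0/j - V/4)/3 = -(0 - V/4)/3 = -(-1)*V/12 = V/12)
z(H(1, 3))*O = -16*203 = -3248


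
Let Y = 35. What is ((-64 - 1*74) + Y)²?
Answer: 10609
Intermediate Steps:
((-64 - 1*74) + Y)² = ((-64 - 1*74) + 35)² = ((-64 - 74) + 35)² = (-138 + 35)² = (-103)² = 10609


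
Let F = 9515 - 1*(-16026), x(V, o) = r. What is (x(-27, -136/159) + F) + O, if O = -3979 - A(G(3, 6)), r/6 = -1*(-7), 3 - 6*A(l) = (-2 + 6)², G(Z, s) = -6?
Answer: 129637/6 ≈ 21606.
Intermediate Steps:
A(l) = -13/6 (A(l) = ½ - (-2 + 6)²/6 = ½ - ⅙*4² = ½ - ⅙*16 = ½ - 8/3 = -13/6)
r = 42 (r = 6*(-1*(-7)) = 6*7 = 42)
x(V, o) = 42
F = 25541 (F = 9515 + 16026 = 25541)
O = -23861/6 (O = -3979 - 1*(-13/6) = -3979 + 13/6 = -23861/6 ≈ -3976.8)
(x(-27, -136/159) + F) + O = (42 + 25541) - 23861/6 = 25583 - 23861/6 = 129637/6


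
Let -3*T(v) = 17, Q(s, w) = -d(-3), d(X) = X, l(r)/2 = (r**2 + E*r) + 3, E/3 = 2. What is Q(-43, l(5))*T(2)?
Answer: -17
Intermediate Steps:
E = 6 (E = 3*2 = 6)
l(r) = 6 + 2*r**2 + 12*r (l(r) = 2*((r**2 + 6*r) + 3) = 2*(3 + r**2 + 6*r) = 6 + 2*r**2 + 12*r)
Q(s, w) = 3 (Q(s, w) = -1*(-3) = 3)
T(v) = -17/3 (T(v) = -1/3*17 = -17/3)
Q(-43, l(5))*T(2) = 3*(-17/3) = -17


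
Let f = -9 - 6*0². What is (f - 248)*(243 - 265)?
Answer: 5654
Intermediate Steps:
f = -9 (f = -9 - 6*0 = -9 + 0 = -9)
(f - 248)*(243 - 265) = (-9 - 248)*(243 - 265) = -257*(-22) = 5654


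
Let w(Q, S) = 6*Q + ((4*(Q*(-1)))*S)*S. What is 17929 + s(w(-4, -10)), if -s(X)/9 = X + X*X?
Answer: -22350239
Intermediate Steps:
w(Q, S) = 6*Q - 4*Q*S² (w(Q, S) = 6*Q + ((4*(-Q))*S)*S = 6*Q + ((-4*Q)*S)*S = 6*Q + (-4*Q*S)*S = 6*Q - 4*Q*S²)
s(X) = -9*X - 9*X² (s(X) = -9*(X + X*X) = -9*(X + X²) = -9*X - 9*X²)
17929 + s(w(-4, -10)) = 17929 - 9*2*(-4)*(3 - 2*(-10)²)*(1 + 2*(-4)*(3 - 2*(-10)²)) = 17929 - 9*2*(-4)*(3 - 2*100)*(1 + 2*(-4)*(3 - 2*100)) = 17929 - 9*2*(-4)*(3 - 200)*(1 + 2*(-4)*(3 - 200)) = 17929 - 9*2*(-4)*(-197)*(1 + 2*(-4)*(-197)) = 17929 - 9*1576*(1 + 1576) = 17929 - 9*1576*1577 = 17929 - 22368168 = -22350239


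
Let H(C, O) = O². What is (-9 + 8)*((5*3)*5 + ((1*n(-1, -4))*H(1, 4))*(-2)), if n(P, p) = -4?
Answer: -203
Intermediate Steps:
(-9 + 8)*((5*3)*5 + ((1*n(-1, -4))*H(1, 4))*(-2)) = (-9 + 8)*((5*3)*5 + ((1*(-4))*4²)*(-2)) = -(15*5 - 4*16*(-2)) = -(75 - 64*(-2)) = -(75 + 128) = -1*203 = -203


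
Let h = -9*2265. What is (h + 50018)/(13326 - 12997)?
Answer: 29633/329 ≈ 90.070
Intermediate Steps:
h = -20385
(h + 50018)/(13326 - 12997) = (-20385 + 50018)/(13326 - 12997) = 29633/329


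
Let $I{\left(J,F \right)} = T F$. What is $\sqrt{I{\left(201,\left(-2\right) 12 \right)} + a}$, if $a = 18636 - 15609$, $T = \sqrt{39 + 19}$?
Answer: $\sqrt{3027 - 24 \sqrt{58}} \approx 53.331$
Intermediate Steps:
$T = \sqrt{58} \approx 7.6158$
$I{\left(J,F \right)} = F \sqrt{58}$ ($I{\left(J,F \right)} = \sqrt{58} F = F \sqrt{58}$)
$a = 3027$ ($a = 18636 - 15609 = 3027$)
$\sqrt{I{\left(201,\left(-2\right) 12 \right)} + a} = \sqrt{\left(-2\right) 12 \sqrt{58} + 3027} = \sqrt{- 24 \sqrt{58} + 3027} = \sqrt{3027 - 24 \sqrt{58}}$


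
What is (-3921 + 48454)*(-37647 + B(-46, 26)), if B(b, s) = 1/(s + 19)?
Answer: -75443978762/45 ≈ -1.6765e+9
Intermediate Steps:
B(b, s) = 1/(19 + s)
(-3921 + 48454)*(-37647 + B(-46, 26)) = (-3921 + 48454)*(-37647 + 1/(19 + 26)) = 44533*(-37647 + 1/45) = 44533*(-1694114/45) = -75443978762/45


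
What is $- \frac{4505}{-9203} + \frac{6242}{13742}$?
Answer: $\frac{59676418}{63233813} \approx 0.94374$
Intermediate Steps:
$- \frac{4505}{-9203} + \frac{6242}{13742} = \left(-4505\right) \left(- \frac{1}{9203}\right) + 6242 \cdot \frac{1}{13742} = \frac{4505}{9203} + \frac{3121}{6871} = \frac{59676418}{63233813}$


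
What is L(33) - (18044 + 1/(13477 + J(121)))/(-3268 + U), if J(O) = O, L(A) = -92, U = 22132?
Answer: -23844528137/256512672 ≈ -92.957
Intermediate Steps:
L(33) - (18044 + 1/(13477 + J(121)))/(-3268 + U) = -92 - (18044 + 1/(13477 + 121))/(-3268 + 22132) = -92 - (18044 + 1/13598)/18864 = -92 - 245362313/(13598*18864) = -92 - 1*245362313/256512672 = -92 - 245362313/256512672 = -23844528137/256512672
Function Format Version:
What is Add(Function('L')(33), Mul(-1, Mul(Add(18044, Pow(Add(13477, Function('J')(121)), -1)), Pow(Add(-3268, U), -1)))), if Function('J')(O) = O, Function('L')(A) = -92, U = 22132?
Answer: Rational(-23844528137, 256512672) ≈ -92.957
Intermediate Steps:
Add(Function('L')(33), Mul(-1, Mul(Add(18044, Pow(Add(13477, Function('J')(121)), -1)), Pow(Add(-3268, U), -1)))) = Add(-92, Mul(-1, Mul(Add(18044, Pow(Add(13477, 121), -1)), Pow(Add(-3268, 22132), -1)))) = Add(-92, Mul(-1, Mul(Add(18044, Pow(13598, -1)), Pow(18864, -1)))) = Add(-92, Mul(-1, Mul(Add(18044, Rational(1, 13598)), Rational(1, 18864)))) = Add(-92, Mul(-1, Mul(Rational(245362313, 13598), Rational(1, 18864)))) = Add(-92, Mul(-1, Rational(245362313, 256512672))) = Add(-92, Rational(-245362313, 256512672)) = Rational(-23844528137, 256512672)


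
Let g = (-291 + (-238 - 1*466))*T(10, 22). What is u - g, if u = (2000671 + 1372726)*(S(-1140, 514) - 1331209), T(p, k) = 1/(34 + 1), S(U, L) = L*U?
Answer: -45271605071452/7 ≈ -6.4674e+12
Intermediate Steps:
T(p, k) = 1/35
g = -199/7 (g = (-291 + (-238 - 1*466))*(1/35) = (-291 + (-238 - 466))*(1/35) = (-291 - 704)*(1/35) = -995*1/35 = -199/7 ≈ -28.429)
u = -6467372153093 (u = (2000671 + 1372726)*(514*(-1140) - 1331209) = 3373397*(-585960 - 1331209) = 3373397*(-1917169) = -6467372153093)
u - g = -6467372153093 - 1*(-199/7) = -6467372153093 + 199/7 = -45271605071452/7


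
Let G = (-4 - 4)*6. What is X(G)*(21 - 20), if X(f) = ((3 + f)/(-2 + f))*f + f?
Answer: -456/5 ≈ -91.200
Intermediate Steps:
G = -48 (G = -8*6 = -48)
X(f) = f + f*(3 + f)/(-2 + f) (X(f) = ((3 + f)/(-2 + f))*f + f = f*(3 + f)/(-2 + f) + f = f + f*(3 + f)/(-2 + f))
X(G)*(21 - 20) = (-48*(1 + 2*(-48))/(-2 - 48))*(21 - 20) = -48*(1 - 96)/(-50)*1 = -48*(-1/50)*(-95)*1 = -456/5*1 = -456/5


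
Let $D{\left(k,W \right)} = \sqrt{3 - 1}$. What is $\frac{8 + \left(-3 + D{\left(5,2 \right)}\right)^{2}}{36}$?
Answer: $\frac{19}{36} - \frac{\sqrt{2}}{6} \approx 0.29208$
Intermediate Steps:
$D{\left(k,W \right)} = \sqrt{2}$
$\frac{8 + \left(-3 + D{\left(5,2 \right)}\right)^{2}}{36} = \frac{8 + \left(-3 + \sqrt{2}\right)^{2}}{36} = \left(8 + \left(-3 + \sqrt{2}\right)^{2}\right) \frac{1}{36} = \frac{2}{9} + \frac{\left(-3 + \sqrt{2}\right)^{2}}{36}$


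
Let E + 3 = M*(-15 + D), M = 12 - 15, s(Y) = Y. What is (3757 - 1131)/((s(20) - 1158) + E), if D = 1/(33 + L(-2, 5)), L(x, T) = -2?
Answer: -81406/33979 ≈ -2.3958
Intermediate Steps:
D = 1/31 (D = 1/(33 - 2) = 1/31 ≈ 0.032258)
M = -3
E = 1299/31 (E = -3 - 3*(-15 + 1/31) = -3 - 3*(-464/31) = -3 + 1392/31 = 1299/31 ≈ 41.903)
(3757 - 1131)/((s(20) - 1158) + E) = (3757 - 1131)/((20 - 1158) + 1299/31) = 2626/(-1138 + 1299/31) = 2626/(-33979/31) = 2626*(-31/33979) = -81406/33979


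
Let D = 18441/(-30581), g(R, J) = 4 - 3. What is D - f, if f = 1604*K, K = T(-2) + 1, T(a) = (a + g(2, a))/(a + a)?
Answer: -61333346/30581 ≈ -2005.6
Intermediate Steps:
g(R, J) = 1
T(a) = (1 + a)/(2*a) (T(a) = (a + 1)/(a + a) = (1 + a)/((2*a)) = (1 + a)*(1/(2*a)) = (1 + a)/(2*a))
K = 5/4 (K = (1/2)*(1 - 2)/(-2) + 1 = (1/2)*(-1/2)*(-1) + 1 = 1/4 + 1 = 5/4 ≈ 1.2500)
D = -18441/30581 (D = 18441*(-1/30581) = -18441/30581 ≈ -0.60302)
f = 2005 (f = 1604*(5/4) = 2005)
D - f = -18441/30581 - 1*2005 = -18441/30581 - 2005 = -61333346/30581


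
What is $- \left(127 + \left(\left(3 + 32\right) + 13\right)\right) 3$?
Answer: $-525$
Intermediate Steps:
$- \left(127 + \left(\left(3 + 32\right) + 13\right)\right) 3 = - \left(127 + \left(35 + 13\right)\right) 3 = - \left(127 + 48\right) 3 = - 175 \cdot 3 = \left(-1\right) 525 = -525$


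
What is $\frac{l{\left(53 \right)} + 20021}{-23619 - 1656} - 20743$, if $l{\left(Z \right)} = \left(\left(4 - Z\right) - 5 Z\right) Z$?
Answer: $- \frac{524282704}{25275} \approx -20743.0$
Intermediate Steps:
$l{\left(Z \right)} = Z \left(4 - 6 Z\right)$ ($l{\left(Z \right)} = \left(4 - 6 Z\right) Z = Z \left(4 - 6 Z\right)$)
$\frac{l{\left(53 \right)} + 20021}{-23619 - 1656} - 20743 = \frac{2 \cdot 53 \left(2 - 159\right) + 20021}{-23619 - 1656} - 20743 = \frac{2 \cdot 53 \left(2 - 159\right) + 20021}{-25275} - 20743 = \left(2 \cdot 53 \left(-157\right) + 20021\right) \left(- \frac{1}{25275}\right) - 20743 = \left(-16642 + 20021\right) \left(- \frac{1}{25275}\right) - 20743 = 3379 \left(- \frac{1}{25275}\right) - 20743 = - \frac{3379}{25275} - 20743 = - \frac{524282704}{25275}$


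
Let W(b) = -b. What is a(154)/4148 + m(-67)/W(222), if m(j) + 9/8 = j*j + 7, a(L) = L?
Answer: -37221107/1841712 ≈ -20.210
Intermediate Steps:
m(j) = 47/8 + j² (m(j) = -9/8 + (j*j + 7) = -9/8 + (j² + 7) = -9/8 + (7 + j²) = 47/8 + j²)
a(154)/4148 + m(-67)/W(222) = 154/4148 + (47/8 + (-67)²)/((-1*222)) = 154*(1/4148) + (47/8 + 4489)/(-222) = 77/2074 + (35959/8)*(-1/222) = 77/2074 - 35959/1776 = -37221107/1841712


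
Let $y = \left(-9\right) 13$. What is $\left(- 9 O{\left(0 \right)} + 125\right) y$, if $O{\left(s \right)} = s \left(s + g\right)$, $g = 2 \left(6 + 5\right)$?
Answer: $-14625$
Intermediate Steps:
$g = 22$ ($g = 2 \cdot 11 = 22$)
$y = -117$
$O{\left(s \right)} = s \left(22 + s\right)$ ($O{\left(s \right)} = s \left(s + 22\right) = s \left(22 + s\right)$)
$\left(- 9 O{\left(0 \right)} + 125\right) y = \left(- 9 \cdot 0 \left(22 + 0\right) + 125\right) \left(-117\right) = \left(- 9 \cdot 0 \cdot 22 + 125\right) \left(-117\right) = \left(\left(-9\right) 0 + 125\right) \left(-117\right) = \left(0 + 125\right) \left(-117\right) = 125 \left(-117\right) = -14625$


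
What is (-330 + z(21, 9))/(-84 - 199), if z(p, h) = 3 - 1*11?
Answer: 338/283 ≈ 1.1943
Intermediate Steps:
z(p, h) = -8 (z(p, h) = 3 - 11 = -8)
(-330 + z(21, 9))/(-84 - 199) = (-330 - 8)/(-84 - 199) = -338/(-283) = -338*(-1/283) = 338/283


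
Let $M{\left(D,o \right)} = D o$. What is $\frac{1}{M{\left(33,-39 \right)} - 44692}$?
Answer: $- \frac{1}{45979} \approx -2.1749 \cdot 10^{-5}$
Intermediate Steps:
$\frac{1}{M{\left(33,-39 \right)} - 44692} = \frac{1}{33 \left(-39\right) - 44692} = \frac{1}{-1287 - 44692} = \frac{1}{-45979} = - \frac{1}{45979}$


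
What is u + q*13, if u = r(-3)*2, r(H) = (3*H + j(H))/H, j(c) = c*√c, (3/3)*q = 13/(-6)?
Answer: -133/6 + 2*I*√3 ≈ -22.167 + 3.4641*I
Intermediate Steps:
q = -13/6 (q = 13/(-6) = 13*(-⅙) = -13/6 ≈ -2.1667)
j(c) = c^(3/2)
r(H) = (H^(3/2) + 3*H)/H (r(H) = (3*H + H^(3/2))/H = (H^(3/2) + 3*H)/H)
u = 6 + 2*I*√3 (u = (3 + √(-3))*2 = (3 + I*√3)*2 = 6 + 2*I*√3 ≈ 6.0 + 3.4641*I)
u + q*13 = (6 + 2*I*√3) - 13/6*13 = (6 + 2*I*√3) - 169/6 = -133/6 + 2*I*√3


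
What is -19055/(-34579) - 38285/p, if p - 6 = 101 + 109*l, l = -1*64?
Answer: 1454745810/237523151 ≈ 6.1246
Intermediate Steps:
l = -64
p = -6869 (p = 6 + (101 + 109*(-64)) = 6 + (101 - 6976) = 6 - 6875 = -6869)
-19055/(-34579) - 38285/p = -19055/(-34579) - 38285/(-6869) = -19055*(-1/34579) - 38285*(-1/6869) = 19055/34579 + 38285/6869 = 1454745810/237523151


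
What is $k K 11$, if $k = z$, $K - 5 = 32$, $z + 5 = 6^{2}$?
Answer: $12617$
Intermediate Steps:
$z = 31$ ($z = -5 + 6^{2} = -5 + 36 = 31$)
$K = 37$ ($K = 5 + 32 = 37$)
$k = 31$
$k K 11 = 31 \cdot 37 \cdot 11 = 1147 \cdot 11 = 12617$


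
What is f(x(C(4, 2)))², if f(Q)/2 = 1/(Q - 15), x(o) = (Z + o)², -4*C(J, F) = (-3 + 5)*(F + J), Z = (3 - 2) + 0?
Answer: 4/121 ≈ 0.033058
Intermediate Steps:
Z = 1 (Z = 1 + 0 = 1)
C(J, F) = -F/2 - J/2 (C(J, F) = -(-3 + 5)*(F + J)/4 = -(F + J)/2 = -(2*F + 2*J)/4 = -F/2 - J/2)
x(o) = (1 + o)²
f(Q) = 2/(-15 + Q) (f(Q) = 2/(Q - 15) = 2/(-15 + Q))
f(x(C(4, 2)))² = (2/(-15 + (1 + (-½*2 - ½*4))²))² = (2/(-15 + (1 + (-1 - 2))²))² = (2/(-15 + (1 - 3)²))² = (2/(-15 + (-2)²))² = (2/(-15 + 4))² = (2/(-11))² = (2*(-1/11))² = (-2/11)² = 4/121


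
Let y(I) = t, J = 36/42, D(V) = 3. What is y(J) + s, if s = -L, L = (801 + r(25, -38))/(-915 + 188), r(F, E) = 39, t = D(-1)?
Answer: 3021/727 ≈ 4.1554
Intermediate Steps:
J = 6/7 (J = 36*(1/42) = 6/7 ≈ 0.85714)
t = 3
L = -840/727 (L = (801 + 39)/(-915 + 188) = 840/(-727) = 840*(-1/727) = -840/727 ≈ -1.1554)
y(I) = 3
s = 840/727 (s = -1*(-840/727) = 840/727 ≈ 1.1554)
y(J) + s = 3 + 840/727 = 3021/727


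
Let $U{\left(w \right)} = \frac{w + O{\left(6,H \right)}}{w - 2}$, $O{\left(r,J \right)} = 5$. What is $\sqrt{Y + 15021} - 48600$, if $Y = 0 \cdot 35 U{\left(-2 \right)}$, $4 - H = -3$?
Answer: $-48600 + 3 \sqrt{1669} \approx -48477.0$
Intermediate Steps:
$H = 7$ ($H = 4 - -3 = 4 + 3 = 7$)
$U{\left(w \right)} = \frac{5 + w}{-2 + w}$ ($U{\left(w \right)} = \frac{w + 5}{w - 2} = \frac{5 + w}{-2 + w}$)
$Y = 0$ ($Y = 0 \cdot 35 \frac{5 - 2}{-2 - 2} = 0 \frac{1}{-4} \cdot 3 = 0 \left(\left(- \frac{1}{4}\right) 3\right) = 0 \left(- \frac{3}{4}\right) = 0$)
$\sqrt{Y + 15021} - 48600 = \sqrt{0 + 15021} - 48600 = \sqrt{15021} - 48600 = 3 \sqrt{1669} - 48600 = -48600 + 3 \sqrt{1669}$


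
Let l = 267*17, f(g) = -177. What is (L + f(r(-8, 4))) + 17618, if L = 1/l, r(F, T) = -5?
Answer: 79164700/4539 ≈ 17441.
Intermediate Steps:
l = 4539
L = 1/4539 ≈ 0.00022031
(L + f(r(-8, 4))) + 17618 = (1/4539 - 177) + 17618 = -803402/4539 + 17618 = 79164700/4539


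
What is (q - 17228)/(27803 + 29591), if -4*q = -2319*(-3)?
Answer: -75869/229576 ≈ -0.33047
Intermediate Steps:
q = -6957/4 (q = -(-2319)*(-3)/4 = -¼*6957 = -6957/4 ≈ -1739.3)
(q - 17228)/(27803 + 29591) = (-6957/4 - 17228)/(27803 + 29591) = -75869/4/57394 = -75869/4*1/57394 = -75869/229576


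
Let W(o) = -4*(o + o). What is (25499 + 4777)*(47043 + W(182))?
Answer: 1380192012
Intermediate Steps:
W(o) = -8*o
(25499 + 4777)*(47043 + W(182)) = (25499 + 4777)*(47043 - 8*182) = 30276*(47043 - 1456) = 30276*45587 = 1380192012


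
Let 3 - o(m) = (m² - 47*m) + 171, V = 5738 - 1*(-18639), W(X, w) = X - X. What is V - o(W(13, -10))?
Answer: 24545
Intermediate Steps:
W(X, w) = 0
V = 24377 (V = 5738 + 18639 = 24377)
o(m) = -168 - m² + 47*m (o(m) = 3 - ((m² - 47*m) + 171) = 3 - (171 + m² - 47*m) = 3 + (-171 - m² + 47*m) = -168 - m² + 47*m)
V - o(W(13, -10)) = 24377 - (-168 - 1*0² + 47*0) = 24377 - (-168 - 1*0 + 0) = 24377 - (-168 + 0 + 0) = 24377 - 1*(-168) = 24377 + 168 = 24545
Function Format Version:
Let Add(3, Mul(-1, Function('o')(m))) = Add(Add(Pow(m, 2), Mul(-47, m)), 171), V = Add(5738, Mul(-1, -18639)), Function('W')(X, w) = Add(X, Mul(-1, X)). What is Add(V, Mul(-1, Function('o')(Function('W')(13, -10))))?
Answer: 24545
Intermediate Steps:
Function('W')(X, w) = 0
V = 24377 (V = Add(5738, 18639) = 24377)
Function('o')(m) = Add(-168, Mul(-1, Pow(m, 2)), Mul(47, m)) (Function('o')(m) = Add(3, Mul(-1, Add(Add(Pow(m, 2), Mul(-47, m)), 171))) = Add(3, Mul(-1, Add(171, Pow(m, 2), Mul(-47, m)))) = Add(3, Add(-171, Mul(-1, Pow(m, 2)), Mul(47, m))) = Add(-168, Mul(-1, Pow(m, 2)), Mul(47, m)))
Add(V, Mul(-1, Function('o')(Function('W')(13, -10)))) = Add(24377, Mul(-1, Add(-168, Mul(-1, Pow(0, 2)), Mul(47, 0)))) = Add(24377, Mul(-1, Add(-168, Mul(-1, 0), 0))) = Add(24377, Mul(-1, Add(-168, 0, 0))) = Add(24377, Mul(-1, -168)) = Add(24377, 168) = 24545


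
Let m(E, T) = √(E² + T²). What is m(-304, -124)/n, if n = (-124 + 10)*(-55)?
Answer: 2*√6737/3135 ≈ 0.052363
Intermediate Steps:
n = 6270 (n = -114*(-55) = 6270)
m(-304, -124)/n = √((-304)² + (-124)²)/6270 = √(92416 + 15376)*(1/6270) = √107792*(1/6270) = (4*√6737)*(1/6270) = 2*√6737/3135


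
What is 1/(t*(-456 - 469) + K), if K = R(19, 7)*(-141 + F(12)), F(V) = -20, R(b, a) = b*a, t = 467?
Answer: -1/453388 ≈ -2.2056e-6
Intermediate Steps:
R(b, a) = a*b
K = -21413 (K = (7*19)*(-141 - 20) = 133*(-161) = -21413)
1/(t*(-456 - 469) + K) = 1/(467*(-456 - 469) - 21413) = 1/(467*(-925) - 21413) = 1/(-431975 - 21413) = 1/(-453388) = -1/453388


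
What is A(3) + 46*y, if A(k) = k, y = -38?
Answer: -1745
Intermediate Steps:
A(3) + 46*y = 3 + 46*(-38) = 3 - 1748 = -1745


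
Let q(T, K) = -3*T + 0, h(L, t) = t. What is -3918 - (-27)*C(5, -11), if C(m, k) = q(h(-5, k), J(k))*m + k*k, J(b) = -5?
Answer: 3804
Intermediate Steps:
q(T, K) = -3*T
C(m, k) = k² - 3*k*m (C(m, k) = (-3*k)*m + k*k = -3*k*m + k² = k² - 3*k*m)
-3918 - (-27)*C(5, -11) = -3918 - (-27)*(-11*(-11 - 3*5)) = -3918 - (-27)*(-11*(-11 - 15)) = -3918 - (-27)*(-11*(-26)) = -3918 - (-27)*286 = -3918 - 1*(-7722) = -3918 + 7722 = 3804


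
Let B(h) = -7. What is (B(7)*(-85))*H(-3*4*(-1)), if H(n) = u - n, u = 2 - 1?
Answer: -6545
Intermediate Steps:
u = 1
H(n) = 1 - n
(B(7)*(-85))*H(-3*4*(-1)) = (-7*(-85))*(1 - (-3*4)*(-1)) = 595*(1 - (-12)*(-1)) = 595*(1 - 1*12) = 595*(1 - 12) = 595*(-11) = -6545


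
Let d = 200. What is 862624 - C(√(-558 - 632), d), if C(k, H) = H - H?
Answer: 862624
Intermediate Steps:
C(k, H) = 0
862624 - C(√(-558 - 632), d) = 862624 - 1*0 = 862624 + 0 = 862624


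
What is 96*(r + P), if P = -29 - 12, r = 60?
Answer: 1824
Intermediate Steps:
P = -41
96*(r + P) = 96*(60 - 41) = 96*19 = 1824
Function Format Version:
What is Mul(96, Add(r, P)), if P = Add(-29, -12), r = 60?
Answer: 1824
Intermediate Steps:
P = -41
Mul(96, Add(r, P)) = Mul(96, Add(60, -41)) = Mul(96, 19) = 1824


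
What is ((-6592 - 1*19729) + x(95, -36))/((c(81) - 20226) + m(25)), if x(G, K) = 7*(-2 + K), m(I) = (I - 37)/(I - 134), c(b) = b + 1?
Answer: 2897983/2195684 ≈ 1.3199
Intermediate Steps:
c(b) = 1 + b
m(I) = (-37 + I)/(-134 + I)
x(G, K) = -14 + 7*K
((-6592 - 1*19729) + x(95, -36))/((c(81) - 20226) + m(25)) = ((-6592 - 1*19729) + (-14 + 7*(-36)))/(((1 + 81) - 20226) + (-37 + 25)/(-134 + 25)) = ((-6592 - 19729) + (-14 - 252))/((82 - 20226) - 12/(-109)) = (-26321 - 266)/(-20144 - 1/109*(-12)) = -26587/(-20144 + 12/109) = -26587/(-2195684/109) = -26587*(-109/2195684) = 2897983/2195684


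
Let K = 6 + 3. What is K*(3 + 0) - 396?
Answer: -369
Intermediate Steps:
K = 9
K*(3 + 0) - 396 = 9*(3 + 0) - 396 = 9*3 - 396 = 27 - 396 = -369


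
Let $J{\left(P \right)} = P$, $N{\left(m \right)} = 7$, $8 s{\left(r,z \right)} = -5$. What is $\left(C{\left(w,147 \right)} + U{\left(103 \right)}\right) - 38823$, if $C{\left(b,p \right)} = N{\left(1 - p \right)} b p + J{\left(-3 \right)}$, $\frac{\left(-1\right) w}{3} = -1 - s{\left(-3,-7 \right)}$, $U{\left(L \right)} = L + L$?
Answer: $- \frac{299699}{8} \approx -37462.0$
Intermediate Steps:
$U{\left(L \right)} = 2 L$
$s{\left(r,z \right)} = - \frac{5}{8}$ ($s{\left(r,z \right)} = \frac{1}{8} \left(-5\right) = - \frac{5}{8}$)
$w = \frac{9}{8}$ ($w = - 3 \left(-1 - - \frac{5}{8}\right) = - 3 \left(-1 + \frac{5}{8}\right) = \left(-3\right) \left(- \frac{3}{8}\right) = \frac{9}{8} \approx 1.125$)
$C{\left(b,p \right)} = -3 + 7 b p$ ($C{\left(b,p \right)} = 7 b p - 3 = -3 + 7 b p$)
$\left(C{\left(w,147 \right)} + U{\left(103 \right)}\right) - 38823 = \left(\left(-3 + 7 \cdot \frac{9}{8} \cdot 147\right) + 2 \cdot 103\right) - 38823 = \left(\left(-3 + \frac{9261}{8}\right) + 206\right) - 38823 = \left(\frac{9237}{8} + 206\right) - 38823 = \frac{10885}{8} - 38823 = - \frac{299699}{8}$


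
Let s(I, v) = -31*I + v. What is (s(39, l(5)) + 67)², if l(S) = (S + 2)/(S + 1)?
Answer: 46854025/36 ≈ 1.3015e+6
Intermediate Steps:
l(S) = (2 + S)/(1 + S)
s(I, v) = v - 31*I
(s(39, l(5)) + 67)² = (((2 + 5)/(1 + 5) - 31*39) + 67)² = ((7/6 - 1209) + 67)² = (-7247/6 + 67)² = (-6845/6)² = 46854025/36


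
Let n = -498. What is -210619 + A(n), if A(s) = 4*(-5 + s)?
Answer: -212631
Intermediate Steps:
A(s) = -20 + 4*s
-210619 + A(n) = -210619 + (-20 + 4*(-498)) = -210619 + (-20 - 1992) = -210619 - 2012 = -212631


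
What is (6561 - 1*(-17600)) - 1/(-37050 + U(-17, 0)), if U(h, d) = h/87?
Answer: 77879770174/3223367 ≈ 24161.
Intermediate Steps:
U(h, d) = h/87 (U(h, d) = h*(1/87) = h/87)
(6561 - 1*(-17600)) - 1/(-37050 + U(-17, 0)) = (6561 - 1*(-17600)) - 1/(-37050 + (1/87)*(-17)) = (6561 + 17600) - 1/(-37050 - 17/87) = 24161 - 1/(-3223367/87) = 24161 - 1*(-87/3223367) = 24161 + 87/3223367 = 77879770174/3223367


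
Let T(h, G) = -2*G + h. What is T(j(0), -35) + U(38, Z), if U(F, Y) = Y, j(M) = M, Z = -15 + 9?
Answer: 64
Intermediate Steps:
Z = -6
T(h, G) = h - 2*G
T(j(0), -35) + U(38, Z) = (0 - 2*(-35)) - 6 = (0 + 70) - 6 = 70 - 6 = 64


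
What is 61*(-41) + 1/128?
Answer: -320127/128 ≈ -2501.0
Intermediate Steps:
61*(-41) + 1/128 = -2501 + 1/128 = -320127/128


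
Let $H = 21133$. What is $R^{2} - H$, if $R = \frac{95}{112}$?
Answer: $- \frac{265083327}{12544} \approx -21132.0$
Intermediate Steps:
$R = \frac{95}{112}$ ($R = 95 \cdot \frac{1}{112} = \frac{95}{112} \approx 0.84821$)
$R^{2} - H = \left(\frac{95}{112}\right)^{2} - 21133 = \frac{9025}{12544} - 21133 = - \frac{265083327}{12544}$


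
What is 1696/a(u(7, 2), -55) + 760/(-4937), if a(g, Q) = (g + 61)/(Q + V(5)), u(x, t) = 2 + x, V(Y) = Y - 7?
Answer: -238661432/172795 ≈ -1381.2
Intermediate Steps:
V(Y) = -7 + Y
a(g, Q) = (61 + g)/(-2 + Q) (a(g, Q) = (g + 61)/(Q + (-7 + 5)) = (61 + g)/(Q - 2) = (61 + g)/(-2 + Q))
1696/a(u(7, 2), -55) + 760/(-4937) = 1696/(((61 + (2 + 7))/(-2 - 55))) + 760/(-4937) = 1696/(((61 + 9)/(-57))) + 760*(-1/4937) = 1696/((-1/57*70)) - 760/4937 = 1696/(-70/57) - 760/4937 = 1696*(-57/70) - 760/4937 = -48336/35 - 760/4937 = -238661432/172795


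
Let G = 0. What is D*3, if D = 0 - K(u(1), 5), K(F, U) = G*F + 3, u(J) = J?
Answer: -9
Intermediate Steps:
K(F, U) = 3 (K(F, U) = 0*F + 3 = 0 + 3 = 3)
D = -3 (D = 0 - 1*3 = 0 - 3 = -3)
D*3 = -3*3 = -9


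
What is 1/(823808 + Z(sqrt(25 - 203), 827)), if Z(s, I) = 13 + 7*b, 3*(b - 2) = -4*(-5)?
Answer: 3/2471645 ≈ 1.2138e-6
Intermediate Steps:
b = 26/3 (b = 2 + (-4*(-5))/3 = 2 + (1/3)*20 = 2 + 20/3 = 26/3 ≈ 8.6667)
Z(s, I) = 221/3 (Z(s, I) = 13 + 7*(26/3) = 13 + 182/3 = 221/3)
1/(823808 + Z(sqrt(25 - 203), 827)) = 1/(823808 + 221/3) = 1/(2471645/3) = 3/2471645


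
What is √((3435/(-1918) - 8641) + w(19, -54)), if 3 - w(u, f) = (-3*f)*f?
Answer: √398071310/1918 ≈ 10.402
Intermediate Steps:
w(u, f) = 3 + 3*f² (w(u, f) = 3 - (-3*f)*f = 3 - (-3)*f² = 3 + 3*f²)
√((3435/(-1918) - 8641) + w(19, -54)) = √((3435/(-1918) - 8641) + (3 + 3*(-54)²)) = √((3435*(-1/1918) - 8641) + (3 + 3*2916)) = √((-3435/1918 - 8641) + (3 + 8748)) = √(-16576873/1918 + 8751) = √(207545/1918) = √398071310/1918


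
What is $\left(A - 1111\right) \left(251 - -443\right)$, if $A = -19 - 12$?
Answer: $-792548$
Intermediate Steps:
$A = -31$ ($A = -19 - 12 = -31$)
$\left(A - 1111\right) \left(251 - -443\right) = \left(-31 - 1111\right) \left(251 - -443\right) = - 1142 \left(251 + 443\right) = \left(-1142\right) 694 = -792548$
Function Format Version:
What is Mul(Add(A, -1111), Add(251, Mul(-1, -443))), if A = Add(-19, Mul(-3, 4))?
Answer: -792548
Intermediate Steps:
A = -31 (A = Add(-19, -12) = -31)
Mul(Add(A, -1111), Add(251, Mul(-1, -443))) = Mul(Add(-31, -1111), Add(251, Mul(-1, -443))) = Mul(-1142, Add(251, 443)) = Mul(-1142, 694) = -792548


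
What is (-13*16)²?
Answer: 43264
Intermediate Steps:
(-13*16)² = (-208)² = 43264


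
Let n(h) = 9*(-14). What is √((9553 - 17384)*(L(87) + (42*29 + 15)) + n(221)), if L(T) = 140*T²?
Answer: 9*I*√102566089 ≈ 91147.0*I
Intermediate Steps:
n(h) = -126
√((9553 - 17384)*(L(87) + (42*29 + 15)) + n(221)) = √((9553 - 17384)*(140*87² + (42*29 + 15)) - 126) = √(-7831*(140*7569 + (1218 + 15)) - 126) = √(-7831*(1059660 + 1233) - 126) = √(-7831*1060893 - 126) = √(-8307853083 - 126) = √(-8307853209) = 9*I*√102566089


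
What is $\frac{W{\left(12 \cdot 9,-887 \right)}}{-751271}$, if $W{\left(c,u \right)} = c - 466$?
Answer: $\frac{358}{751271} \approx 0.00047653$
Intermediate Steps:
$W{\left(c,u \right)} = -466 + c$ ($W{\left(c,u \right)} = c - 466 = -466 + c$)
$\frac{W{\left(12 \cdot 9,-887 \right)}}{-751271} = \frac{-466 + 12 \cdot 9}{-751271} = \left(-466 + 108\right) \left(- \frac{1}{751271}\right) = \left(-358\right) \left(- \frac{1}{751271}\right) = \frac{358}{751271}$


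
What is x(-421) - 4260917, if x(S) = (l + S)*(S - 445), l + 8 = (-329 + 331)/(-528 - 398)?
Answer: -1800792723/463 ≈ -3.8894e+6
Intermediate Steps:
l = -3705/463 (l = -8 + (-329 + 331)/(-528 - 398) = -8 + 2/(-926) = -8 + 2*(-1/926) = -8 - 1/463 = -3705/463 ≈ -8.0022)
x(S) = (-445 + S)*(-3705/463 + S) (x(S) = (-3705/463 + S)*(S - 445) = (-3705/463 + S)*(-445 + S) = (-445 + S)*(-3705/463 + S))
x(-421) - 4260917 = (1648725/463 + (-421)² - 209740/463*(-421)) - 4260917 = (1648725/463 + 177241 + 88300540/463) - 4260917 = 172011848/463 - 4260917 = -1800792723/463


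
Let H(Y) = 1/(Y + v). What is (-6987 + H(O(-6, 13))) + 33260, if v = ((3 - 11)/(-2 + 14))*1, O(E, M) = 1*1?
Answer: 26276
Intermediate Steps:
O(E, M) = 1
v = -⅔ (v = -8/12*1 = -8*1/12*1 = -⅔*1 = -⅔ ≈ -0.66667)
H(Y) = 1/(-⅔ + Y) (H(Y) = 1/(Y - ⅔) = 1/(-⅔ + Y))
(-6987 + H(O(-6, 13))) + 33260 = (-6987 + 3/(-2 + 3*1)) + 33260 = (-6987 + 3/(-2 + 3)) + 33260 = (-6987 + 3/1) + 33260 = (-6987 + 3*1) + 33260 = (-6987 + 3) + 33260 = -6984 + 33260 = 26276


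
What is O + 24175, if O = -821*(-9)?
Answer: 31564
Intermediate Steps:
O = 7389 (O = -1*(-7389) = 7389)
O + 24175 = 7389 + 24175 = 31564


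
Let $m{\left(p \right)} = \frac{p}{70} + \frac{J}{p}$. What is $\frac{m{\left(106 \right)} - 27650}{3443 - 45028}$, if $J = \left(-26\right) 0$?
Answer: $\frac{967697}{1455475} \approx 0.66487$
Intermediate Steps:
$J = 0$
$m{\left(p \right)} = \frac{p}{70}$ ($m{\left(p \right)} = \frac{p}{70} + \frac{0}{p} = p \frac{1}{70} + 0 = \frac{p}{70} + 0 = \frac{p}{70}$)
$\frac{m{\left(106 \right)} - 27650}{3443 - 45028} = \frac{\frac{1}{70} \cdot 106 - 27650}{3443 - 45028} = \frac{\frac{53}{35} - 27650}{-41585} = \left(- \frac{967697}{35}\right) \left(- \frac{1}{41585}\right) = \frac{967697}{1455475}$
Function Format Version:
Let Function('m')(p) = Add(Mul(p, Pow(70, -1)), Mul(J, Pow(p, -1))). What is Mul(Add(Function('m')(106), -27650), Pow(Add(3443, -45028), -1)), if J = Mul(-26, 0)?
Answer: Rational(967697, 1455475) ≈ 0.66487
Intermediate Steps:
J = 0
Function('m')(p) = Mul(Rational(1, 70), p) (Function('m')(p) = Add(Mul(p, Pow(70, -1)), Mul(0, Pow(p, -1))) = Add(Mul(p, Rational(1, 70)), 0) = Add(Mul(Rational(1, 70), p), 0) = Mul(Rational(1, 70), p))
Mul(Add(Function('m')(106), -27650), Pow(Add(3443, -45028), -1)) = Mul(Add(Mul(Rational(1, 70), 106), -27650), Pow(Add(3443, -45028), -1)) = Mul(Add(Rational(53, 35), -27650), Pow(-41585, -1)) = Mul(Rational(-967697, 35), Rational(-1, 41585)) = Rational(967697, 1455475)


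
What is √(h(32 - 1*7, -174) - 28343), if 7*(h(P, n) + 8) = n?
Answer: I*√1390417/7 ≈ 168.45*I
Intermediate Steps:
h(P, n) = -8 + n/7
√(h(32 - 1*7, -174) - 28343) = √((-8 + (⅐)*(-174)) - 28343) = √((-8 - 174/7) - 28343) = √(-230/7 - 28343) = √(-198631/7) = I*√1390417/7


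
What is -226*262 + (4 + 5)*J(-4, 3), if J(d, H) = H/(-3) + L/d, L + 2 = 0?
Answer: -118433/2 ≈ -59217.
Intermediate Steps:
L = -2 (L = -2 + 0 = -2)
J(d, H) = -2/d - H/3 (J(d, H) = H/(-3) - 2/d = H*(-⅓) - 2/d = -H/3 - 2/d = -2/d - H/3)
-226*262 + (4 + 5)*J(-4, 3) = -226*262 + (4 + 5)*(-2/(-4) - ⅓*3) = -59212 + 9*(-2*(-¼) - 1) = -59212 + 9*(½ - 1) = -59212 + 9*(-½) = -59212 - 9/2 = -118433/2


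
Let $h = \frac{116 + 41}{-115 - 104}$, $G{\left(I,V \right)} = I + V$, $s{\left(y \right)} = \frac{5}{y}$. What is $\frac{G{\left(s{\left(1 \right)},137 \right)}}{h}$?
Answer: $- \frac{31098}{157} \approx -198.08$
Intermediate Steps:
$h = - \frac{157}{219}$ ($h = \frac{157}{-219} = 157 \left(- \frac{1}{219}\right) = - \frac{157}{219} \approx -0.7169$)
$\frac{G{\left(s{\left(1 \right)},137 \right)}}{h} = \frac{\frac{5}{1} + 137}{- \frac{157}{219}} = \left(5 \cdot 1 + 137\right) \left(- \frac{219}{157}\right) = \left(5 + 137\right) \left(- \frac{219}{157}\right) = 142 \left(- \frac{219}{157}\right) = - \frac{31098}{157}$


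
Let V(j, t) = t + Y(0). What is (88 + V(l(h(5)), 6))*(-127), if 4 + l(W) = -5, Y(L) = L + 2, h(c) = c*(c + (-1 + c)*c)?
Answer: -12192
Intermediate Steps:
h(c) = c*(c + c*(-1 + c))
Y(L) = 2 + L
l(W) = -9 (l(W) = -4 - 5 = -9)
V(j, t) = 2 + t (V(j, t) = t + (2 + 0) = t + 2 = 2 + t)
(88 + V(l(h(5)), 6))*(-127) = (88 + (2 + 6))*(-127) = (88 + 8)*(-127) = 96*(-127) = -12192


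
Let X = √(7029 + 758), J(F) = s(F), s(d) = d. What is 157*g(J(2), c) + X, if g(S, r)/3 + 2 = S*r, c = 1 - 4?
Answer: -3768 + √7787 ≈ -3679.8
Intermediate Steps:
J(F) = F
c = -3
X = √7787 ≈ 88.244
g(S, r) = -6 + 3*S*r (g(S, r) = -6 + 3*(S*r) = -6 + 3*S*r)
157*g(J(2), c) + X = 157*(-6 + 3*2*(-3)) + √7787 = 157*(-6 - 18) + √7787 = 157*(-24) + √7787 = -3768 + √7787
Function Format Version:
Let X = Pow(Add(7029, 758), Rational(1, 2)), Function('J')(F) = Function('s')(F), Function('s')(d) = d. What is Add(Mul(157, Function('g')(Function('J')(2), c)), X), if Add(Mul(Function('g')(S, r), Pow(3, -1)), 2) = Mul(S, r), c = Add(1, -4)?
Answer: Add(-3768, Pow(7787, Rational(1, 2))) ≈ -3679.8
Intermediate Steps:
Function('J')(F) = F
c = -3
X = Pow(7787, Rational(1, 2)) ≈ 88.244
Function('g')(S, r) = Add(-6, Mul(3, S, r)) (Function('g')(S, r) = Add(-6, Mul(3, Mul(S, r))) = Add(-6, Mul(3, S, r)))
Add(Mul(157, Function('g')(Function('J')(2), c)), X) = Add(Mul(157, Add(-6, Mul(3, 2, -3))), Pow(7787, Rational(1, 2))) = Add(Mul(157, Add(-6, -18)), Pow(7787, Rational(1, 2))) = Add(Mul(157, -24), Pow(7787, Rational(1, 2))) = Add(-3768, Pow(7787, Rational(1, 2)))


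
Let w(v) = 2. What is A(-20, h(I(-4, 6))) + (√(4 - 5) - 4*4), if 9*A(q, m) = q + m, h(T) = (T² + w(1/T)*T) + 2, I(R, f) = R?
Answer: -154/9 + I ≈ -17.111 + 1.0*I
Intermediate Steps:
h(T) = 2 + T² + 2*T (h(T) = (T² + 2*T) + 2 = 2 + T² + 2*T)
A(q, m) = m/9 + q/9 (A(q, m) = (q + m)/9 = (m + q)/9 = m/9 + q/9)
A(-20, h(I(-4, 6))) + (√(4 - 5) - 4*4) = ((2 + (-4)² + 2*(-4))/9 + (⅑)*(-20)) + (√(4 - 5) - 4*4) = ((2 + 16 - 8)/9 - 20/9) + (√(-1) - 16) = ((⅑)*10 - 20/9) + (I - 16) = (10/9 - 20/9) + (-16 + I) = -10/9 + (-16 + I) = -154/9 + I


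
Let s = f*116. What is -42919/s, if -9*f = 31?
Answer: 386271/3596 ≈ 107.42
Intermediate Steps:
f = -31/9 (f = -⅑*31 = -31/9 ≈ -3.4444)
s = -3596/9 (s = -31/9*116 = -3596/9 ≈ -399.56)
-42919/s = -42919/(-3596/9) = -42919*(-9/3596) = 386271/3596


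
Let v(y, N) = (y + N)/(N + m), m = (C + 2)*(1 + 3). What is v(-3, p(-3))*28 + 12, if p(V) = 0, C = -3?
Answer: 33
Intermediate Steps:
m = -4 (m = (-3 + 2)*(1 + 3) = -1*4 = -4)
v(y, N) = (N + y)/(-4 + N) (v(y, N) = (y + N)/(N - 4) = (N + y)/(-4 + N))
v(-3, p(-3))*28 + 12 = ((0 - 3)/(-4 + 0))*28 + 12 = (-3/(-4))*28 + 12 = -1/4*(-3)*28 + 12 = (3/4)*28 + 12 = 21 + 12 = 33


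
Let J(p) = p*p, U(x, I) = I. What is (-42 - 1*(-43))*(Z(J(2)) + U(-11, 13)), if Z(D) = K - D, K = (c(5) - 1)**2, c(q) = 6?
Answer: 34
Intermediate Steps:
K = 25 (K = (6 - 1)**2 = 5**2 = 25)
J(p) = p**2
Z(D) = 25 - D
(-42 - 1*(-43))*(Z(J(2)) + U(-11, 13)) = (-42 - 1*(-43))*((25 - 1*2**2) + 13) = (-42 + 43)*((25 - 1*4) + 13) = 1*((25 - 4) + 13) = 1*(21 + 13) = 1*34 = 34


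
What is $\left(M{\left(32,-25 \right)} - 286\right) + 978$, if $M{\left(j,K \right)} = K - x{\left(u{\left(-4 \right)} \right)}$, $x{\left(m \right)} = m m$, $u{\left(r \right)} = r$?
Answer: $651$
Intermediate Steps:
$x{\left(m \right)} = m^{2}$
$M{\left(j,K \right)} = -16 + K$ ($M{\left(j,K \right)} = K - \left(-4\right)^{2} = K - 16 = -16 + K$)
$\left(M{\left(32,-25 \right)} - 286\right) + 978 = \left(\left(-16 - 25\right) - 286\right) + 978 = \left(-41 - 286\right) + 978 = -327 + 978 = 651$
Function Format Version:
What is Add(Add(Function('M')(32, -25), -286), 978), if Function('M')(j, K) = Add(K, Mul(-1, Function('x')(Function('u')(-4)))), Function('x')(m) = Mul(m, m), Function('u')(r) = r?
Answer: 651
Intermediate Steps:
Function('x')(m) = Pow(m, 2)
Function('M')(j, K) = Add(-16, K) (Function('M')(j, K) = Add(K, Mul(-1, Pow(-4, 2))) = Add(K, Mul(-1, 16)) = Add(K, -16) = Add(-16, K))
Add(Add(Function('M')(32, -25), -286), 978) = Add(Add(Add(-16, -25), -286), 978) = Add(Add(-41, -286), 978) = Add(-327, 978) = 651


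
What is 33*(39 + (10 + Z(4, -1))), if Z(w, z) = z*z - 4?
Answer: 1518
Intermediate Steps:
Z(w, z) = -4 + z**2 (Z(w, z) = z**2 - 4 = -4 + z**2)
33*(39 + (10 + Z(4, -1))) = 33*(39 + (10 + (-4 + (-1)**2))) = 33*(39 + (10 + (-4 + 1))) = 33*(39 + (10 - 3)) = 33*(39 + 7) = 33*46 = 1518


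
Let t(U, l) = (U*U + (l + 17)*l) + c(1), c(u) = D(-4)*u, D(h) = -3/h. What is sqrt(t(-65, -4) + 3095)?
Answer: 5*sqrt(1163)/2 ≈ 85.257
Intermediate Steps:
c(u) = 3*u/4 (c(u) = (-3/(-4))*u = (-3*(-1/4))*u = 3*u/4)
t(U, l) = 3/4 + U**2 + l*(17 + l) (t(U, l) = (U*U + (l + 17)*l) + (3/4)*1 = (U**2 + (17 + l)*l) + 3/4 = (U**2 + l*(17 + l)) + 3/4 = 3/4 + U**2 + l*(17 + l))
sqrt(t(-65, -4) + 3095) = sqrt((3/4 + (-65)**2 + (-4)**2 + 17*(-4)) + 3095) = sqrt((3/4 + 4225 + 16 - 68) + 3095) = sqrt(16695/4 + 3095) = sqrt(29075/4) = 5*sqrt(1163)/2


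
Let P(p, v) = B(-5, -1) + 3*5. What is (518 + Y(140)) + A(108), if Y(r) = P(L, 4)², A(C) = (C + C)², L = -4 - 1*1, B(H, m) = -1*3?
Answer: 47318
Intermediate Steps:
B(H, m) = -3
L = -5 (L = -4 - 1 = -5)
P(p, v) = 12 (P(p, v) = -3 + 3*5 = -3 + 15 = 12)
A(C) = 4*C² (A(C) = (2*C)² = 4*C²)
Y(r) = 144 (Y(r) = 12² = 144)
(518 + Y(140)) + A(108) = (518 + 144) + 4*108² = 662 + 4*11664 = 662 + 46656 = 47318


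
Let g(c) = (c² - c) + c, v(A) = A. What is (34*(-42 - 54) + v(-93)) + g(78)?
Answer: 2727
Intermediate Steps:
g(c) = c²
(34*(-42 - 54) + v(-93)) + g(78) = (34*(-42 - 54) - 93) + 78² = (34*(-96) - 93) + 6084 = (-3264 - 93) + 6084 = -3357 + 6084 = 2727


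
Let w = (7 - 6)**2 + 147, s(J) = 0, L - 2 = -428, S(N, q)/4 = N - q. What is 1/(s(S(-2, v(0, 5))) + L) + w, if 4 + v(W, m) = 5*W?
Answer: 63047/426 ≈ 148.00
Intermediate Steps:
v(W, m) = -4 + 5*W
S(N, q) = -4*q + 4*N (S(N, q) = 4*(N - q) = -4*q + 4*N)
L = -426 (L = 2 - 428 = -426)
w = 148 (w = 1**2 + 147 = 1 + 147 = 148)
1/(s(S(-2, v(0, 5))) + L) + w = 1/(0 - 426) + 148 = 1/(-426) + 148 = -1/426 + 148 = 63047/426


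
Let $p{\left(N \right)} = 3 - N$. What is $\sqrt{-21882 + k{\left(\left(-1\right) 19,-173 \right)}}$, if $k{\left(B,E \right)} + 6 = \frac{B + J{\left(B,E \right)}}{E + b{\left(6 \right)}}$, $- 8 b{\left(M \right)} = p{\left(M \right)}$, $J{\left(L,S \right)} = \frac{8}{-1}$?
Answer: $\frac{6 i \sqrt{1159545602}}{1381} \approx 147.95 i$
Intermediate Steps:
$J{\left(L,S \right)} = -8$ ($J{\left(L,S \right)} = 8 \left(-1\right) = -8$)
$b{\left(M \right)} = - \frac{3}{8} + \frac{M}{8}$ ($b{\left(M \right)} = - \frac{3 - M}{8} = - \frac{3}{8} + \frac{M}{8}$)
$k{\left(B,E \right)} = -6 + \frac{-8 + B}{\frac{3}{8} + E}$ ($k{\left(B,E \right)} = -6 + \frac{B - 8}{E + \left(- \frac{3}{8} + \frac{1}{8} \cdot 6\right)} = -6 + \frac{-8 + B}{E + \left(- \frac{3}{8} + \frac{3}{4}\right)} = -6 + \frac{-8 + B}{E + \frac{3}{8}} = -6 + \frac{-8 + B}{\frac{3}{8} + E}$)
$\sqrt{-21882 + k{\left(\left(-1\right) 19,-173 \right)}} = \sqrt{-21882 + \frac{2 \left(-41 - -4152 + 4 \left(\left(-1\right) 19\right)\right)}{3 + 8 \left(-173\right)}} = \sqrt{-21882 + \frac{2 \left(-41 + 4152 + 4 \left(-19\right)\right)}{3 - 1384}} = \sqrt{-21882 + \frac{2 \left(-41 + 4152 - 76\right)}{-1381}} = \sqrt{-21882 + 2 \left(- \frac{1}{1381}\right) 4035} = \sqrt{-21882 - \frac{8070}{1381}} = \sqrt{- \frac{30227112}{1381}} = \frac{6 i \sqrt{1159545602}}{1381}$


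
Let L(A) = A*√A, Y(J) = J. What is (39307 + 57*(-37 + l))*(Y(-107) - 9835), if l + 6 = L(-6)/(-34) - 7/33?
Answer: -4029323586/11 - 1700082*I*√6/17 ≈ -3.663e+8 - 2.4496e+5*I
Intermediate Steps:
L(A) = A^(3/2)
l = -205/33 + 3*I*√6/17 (l = -6 + ((-6)^(3/2)/(-34) - 7/33) = -6 + (-6*I*√6*(-1/34) - 7*1/33) = -6 + (3*I*√6/17 - 7/33) = -6 + (-7/33 + 3*I*√6/17) = -205/33 + 3*I*√6/17 ≈ -6.2121 + 0.43226*I)
(39307 + 57*(-37 + l))*(Y(-107) - 9835) = (39307 + 57*(-37 + (-205/33 + 3*I*√6/17)))*(-107 - 9835) = (39307 + 57*(-1426/33 + 3*I*√6/17))*(-9942) = (39307 + (-27094/11 + 171*I*√6/17))*(-9942) = (405283/11 + 171*I*√6/17)*(-9942) = -4029323586/11 - 1700082*I*√6/17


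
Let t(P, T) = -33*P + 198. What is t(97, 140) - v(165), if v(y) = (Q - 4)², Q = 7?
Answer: -3012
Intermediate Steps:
t(P, T) = 198 - 33*P
v(y) = 9 (v(y) = (7 - 4)² = 3² = 9)
t(97, 140) - v(165) = (198 - 33*97) - 1*9 = (198 - 3201) - 9 = -3003 - 9 = -3012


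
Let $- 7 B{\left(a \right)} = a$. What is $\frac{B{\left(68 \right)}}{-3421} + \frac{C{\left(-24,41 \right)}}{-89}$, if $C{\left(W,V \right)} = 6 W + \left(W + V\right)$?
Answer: $\frac{3047321}{2131283} \approx 1.4298$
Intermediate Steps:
$B{\left(a \right)} = - \frac{a}{7}$
$C{\left(W,V \right)} = V + 7 W$ ($C{\left(W,V \right)} = 6 W + \left(V + W\right) = V + 7 W$)
$\frac{B{\left(68 \right)}}{-3421} + \frac{C{\left(-24,41 \right)}}{-89} = \frac{\left(- \frac{1}{7}\right) 68}{-3421} + \frac{41 + 7 \left(-24\right)}{-89} = \left(- \frac{68}{7}\right) \left(- \frac{1}{3421}\right) + \left(41 - 168\right) \left(- \frac{1}{89}\right) = \frac{68}{23947} - - \frac{127}{89} = \frac{68}{23947} + \frac{127}{89} = \frac{3047321}{2131283}$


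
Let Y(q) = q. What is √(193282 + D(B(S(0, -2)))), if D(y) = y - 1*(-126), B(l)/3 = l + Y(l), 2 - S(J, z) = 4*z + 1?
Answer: √193462 ≈ 439.84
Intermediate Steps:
S(J, z) = 1 - 4*z (S(J, z) = 2 - (4*z + 1) = 2 - (1 + 4*z) = 2 + (-1 - 4*z) = 1 - 4*z)
B(l) = 6*l (B(l) = 3*(l + l) = 3*(2*l) = 6*l)
D(y) = 126 + y (D(y) = y + 126 = 126 + y)
√(193282 + D(B(S(0, -2)))) = √(193282 + (126 + 6*(1 - 4*(-2)))) = √(193282 + (126 + 6*(1 + 8))) = √(193282 + (126 + 6*9)) = √(193282 + (126 + 54)) = √(193282 + 180) = √193462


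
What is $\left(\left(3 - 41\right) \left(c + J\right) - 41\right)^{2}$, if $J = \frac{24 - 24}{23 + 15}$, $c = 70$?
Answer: $7295401$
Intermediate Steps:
$J = 0$ ($J = \frac{0}{38} = 0 \cdot \frac{1}{38} = 0$)
$\left(\left(3 - 41\right) \left(c + J\right) - 41\right)^{2} = \left(\left(3 - 41\right) \left(70 + 0\right) - 41\right)^{2} = \left(\left(-38\right) 70 - 41\right)^{2} = \left(-2660 - 41\right)^{2} = \left(-2701\right)^{2} = 7295401$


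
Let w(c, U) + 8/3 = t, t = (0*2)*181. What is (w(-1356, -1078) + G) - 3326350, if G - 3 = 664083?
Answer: -7986800/3 ≈ -2.6623e+6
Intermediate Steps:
G = 664086 (G = 3 + 664083 = 664086)
t = 0 (t = 0*181 = 0)
w(c, U) = -8/3 (w(c, U) = -8/3 + 0 = -8/3)
(w(-1356, -1078) + G) - 3326350 = (-8/3 + 664086) - 3326350 = 1992250/3 - 3326350 = -7986800/3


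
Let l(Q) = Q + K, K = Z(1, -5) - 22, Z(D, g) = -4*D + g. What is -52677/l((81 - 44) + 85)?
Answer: -52677/91 ≈ -578.87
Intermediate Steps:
Z(D, g) = g - 4*D
K = -31 (K = (-5 - 4*1) - 22 = (-5 - 4) - 22 = -9 - 22 = -31)
l(Q) = -31 + Q (l(Q) = Q - 31 = -31 + Q)
-52677/l((81 - 44) + 85) = -52677/(-31 + ((81 - 44) + 85)) = -52677/(-31 + (37 + 85)) = -52677/(-31 + 122) = -52677/91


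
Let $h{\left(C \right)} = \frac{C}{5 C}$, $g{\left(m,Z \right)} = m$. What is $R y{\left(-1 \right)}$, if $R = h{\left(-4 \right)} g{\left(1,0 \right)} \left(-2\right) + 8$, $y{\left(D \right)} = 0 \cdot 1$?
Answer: $0$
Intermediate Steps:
$y{\left(D \right)} = 0$
$h{\left(C \right)} = \frac{1}{5}$ ($h{\left(C \right)} = C \frac{1}{5 C} = \frac{1}{5}$)
$R = \frac{38}{5}$ ($R = \frac{1 \left(-2\right)}{5} + 8 = \frac{1}{5} \left(-2\right) + 8 = - \frac{2}{5} + 8 = \frac{38}{5} \approx 7.6$)
$R y{\left(-1 \right)} = \frac{38}{5} \cdot 0 = 0$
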